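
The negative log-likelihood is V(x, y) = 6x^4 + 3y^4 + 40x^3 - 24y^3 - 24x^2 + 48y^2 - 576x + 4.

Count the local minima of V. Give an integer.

4

V separates as a function of x plus a function of y, so ∇V=0 decouples.
∂V/∂x = 24(x - 2)(x + 3)(x + 4) = 0 at x ∈ {-4, -3, 2}; ∂V/∂y = 12y(y - 4)(y - 2) = 0 at y ∈ {0, 2, 4}.
The Hessian is diagonal: diag(V_xx, V_yy). Second derivatives: V_xx(-4)=144, V_xx(-3)=-120, V_xx(2)=720; V_yy(0)=96, V_yy(2)=-48, V_yy(4)=96.
Local minima occur where both diagonal entries positive: (-4, 0), (-4, 4), (2, 0), (2, 4). Count: 4.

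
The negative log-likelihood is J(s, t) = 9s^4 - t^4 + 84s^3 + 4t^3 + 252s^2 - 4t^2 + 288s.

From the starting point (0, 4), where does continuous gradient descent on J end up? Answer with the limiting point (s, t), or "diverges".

diverges

J is separable, so gradient descent decouples: s follows -∂J/∂s, t follows -∂J/∂t.
∂J/∂s = 36(s + 1)(s + 2)(s + 4); at s=0 this is 288, so s decreases.
∂J/∂t = -4t(t - 2)(t - 1); at t=4 this is -96, so t increases.
The t-coordinate has no critical point in that direction and runs off to infinity.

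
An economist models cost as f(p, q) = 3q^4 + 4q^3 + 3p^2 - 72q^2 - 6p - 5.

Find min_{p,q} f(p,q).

f(p,q) separates as A(p) + B(q) − 5, so its minimum is min A + min B − 5.
A'(p) = 6p - 6 vanishes at p ∈ {1}; B'(q) = 12q(q - 3)(q + 4) vanishes at q ∈ {-4, 0, 3}.
Local minima of A (where A''>0): A(1)=-3. Local minima of B: B(-4)=-640, B(3)=-297.
So the global minimum of f is A(1) + B(-4) − 5 = -3 − 640 − 5 = -648, attained at (1, -4).

-648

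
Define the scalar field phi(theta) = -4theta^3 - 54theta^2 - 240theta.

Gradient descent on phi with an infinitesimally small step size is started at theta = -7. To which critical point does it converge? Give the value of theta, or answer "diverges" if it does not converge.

-5

phi'(theta) = -12(theta + 4)(theta + 5), so phi'(-7) = -72.
Gradient descent moves in the -phi' direction, i.e. theta is increasing.
The nearest critical point in that direction is theta = -5, where phi'' = 12 > 0 (a local minimum). The iterate converges there.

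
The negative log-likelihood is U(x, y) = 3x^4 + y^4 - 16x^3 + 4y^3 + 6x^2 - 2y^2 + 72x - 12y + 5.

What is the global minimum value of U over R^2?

U(x,y) separates as P(x) + Q(y) + 5, so its minimum is min P + min Q + 5.
P'(x) = 12(x - 3)(x - 2)(x + 1) vanishes at x ∈ {-1, 2, 3}; Q'(y) = 4(y - 1)(y + 1)(y + 3) vanishes at y ∈ {-3, -1, 1}.
Local minima of P (where P''>0): P(-1)=-47, P(3)=81. Local minima of Q: Q(-3)=-9, Q(1)=-9.
So the global minimum of U is P(-1) + Q(-3) + 5 = -47 − 9 + 5 = -51, attained at (-1, -3).

-51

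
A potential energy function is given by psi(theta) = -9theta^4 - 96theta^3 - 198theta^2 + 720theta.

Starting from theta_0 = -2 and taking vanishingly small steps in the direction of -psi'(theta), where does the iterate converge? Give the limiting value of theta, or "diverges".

psi'(theta) = -36(theta - 1)(theta + 4)(theta + 5), so psi'(-2) = 648.
Gradient descent moves in the -psi' direction, i.e. theta is decreasing.
The nearest critical point in that direction is theta = -4, where psi'' = 180 > 0 (a local minimum). The iterate converges there.

-4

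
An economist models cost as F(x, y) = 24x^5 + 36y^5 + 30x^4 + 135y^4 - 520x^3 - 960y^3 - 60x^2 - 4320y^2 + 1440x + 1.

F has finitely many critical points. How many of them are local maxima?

4

F separates as a function of x plus a function of y, so ∇F=0 decouples.
∂F/∂x = 120(x - 3)(x - 1)(x + 1)(x + 4) = 0 at x ∈ {-4, -1, 1, 3}; ∂F/∂y = 180y(y - 4)(y + 3)(y + 4) = 0 at y ∈ {-4, -3, 0, 4}.
The Hessian is diagonal: diag(F_xx, F_yy). Second derivatives: F_xx(-4)=-12600, F_xx(-1)=2880, F_xx(1)=-2400, F_xx(3)=6720; F_yy(-4)=-5760, F_yy(-3)=3780, F_yy(0)=-8640, F_yy(4)=40320.
Local maxima occur where both diagonal entries negative: (-4, -4), (-4, 0), (1, -4), (1, 0). Count: 4.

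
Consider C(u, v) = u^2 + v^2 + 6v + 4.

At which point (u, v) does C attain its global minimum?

C(u,v) separates as P(u) + Q(v) + 4, so its minimum is min P + min Q + 4.
P'(u) = 2u vanishes at u ∈ {0}; Q'(v) = 2v + 6 vanishes at v ∈ {-3}.
Local minima of P (where P''>0): P(0)=0. Local minima of Q: Q(-3)=-9.
So the global minimum of C is P(0) + Q(-3) + 4 = 0 − 9 + 4 = -5, attained at (0, -3).

(0, -3)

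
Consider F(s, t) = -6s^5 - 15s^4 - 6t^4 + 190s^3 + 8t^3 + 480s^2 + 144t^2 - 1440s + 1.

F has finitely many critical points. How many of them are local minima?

F separates as a function of s plus a function of t, so ∇F=0 decouples.
∂F/∂s = -30(s - 4)(s - 1)(s + 3)(s + 4) = 0 at s ∈ {-4, -3, 1, 4}; ∂F/∂t = -24t(t - 4)(t + 3) = 0 at t ∈ {-3, 0, 4}.
The Hessian is diagonal: diag(F_ss, F_tt). Second derivatives: F_ss(-4)=1200, F_ss(-3)=-840, F_ss(1)=1800, F_ss(4)=-5040; F_tt(-3)=-504, F_tt(0)=288, F_tt(4)=-672.
Local minima occur where both diagonal entries positive: (-4, 0), (1, 0). Count: 2.

2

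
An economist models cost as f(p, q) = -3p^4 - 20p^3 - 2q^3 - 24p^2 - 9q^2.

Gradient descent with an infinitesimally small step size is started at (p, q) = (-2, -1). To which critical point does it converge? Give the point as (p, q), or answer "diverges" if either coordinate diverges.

(-1, -3)

f is separable, so gradient descent decouples: p follows -∂f/∂p, q follows -∂f/∂q.
∂f/∂p = -12p(p + 1)(p + 4); at p=-2 this is -48, so p increases.
∂f/∂q = -6q(q + 3); at q=-1 this is 12, so q decreases.
p converges to its nearest critical value -1 (a local min of the p-part); q converges to -3. The iterate converges to (-1, -3).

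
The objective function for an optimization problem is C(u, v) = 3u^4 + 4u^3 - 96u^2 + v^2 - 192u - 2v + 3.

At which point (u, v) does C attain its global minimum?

(4, 1)

C(u,v) separates as P(u) + Q(v) + 3, so its minimum is min P + min Q + 3.
P'(u) = 12(u - 4)(u + 1)(u + 4) vanishes at u ∈ {-4, -1, 4}; Q'(v) = 2v - 2 vanishes at v ∈ {1}.
Local minima of P (where P''>0): P(-4)=-256, P(4)=-1280. Local minima of Q: Q(1)=-1.
So the global minimum of C is P(4) + Q(1) + 3 = -1280 − 1 + 3 = -1278, attained at (4, 1).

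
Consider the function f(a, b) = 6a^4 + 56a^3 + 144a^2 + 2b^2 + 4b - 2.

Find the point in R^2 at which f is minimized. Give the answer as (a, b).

(0, -1)

f(a,b) separates as P(a) + Q(b) − 2, so its minimum is min P + min Q − 2.
P'(a) = 24a(a + 3)(a + 4) vanishes at a ∈ {-4, -3, 0}; Q'(b) = 4b + 4 vanishes at b ∈ {-1}.
Local minima of P (where P''>0): P(-4)=256, P(0)=0. Local minima of Q: Q(-1)=-2.
So the global minimum of f is P(0) + Q(-1) − 2 = 0 − 2 − 2 = -4, attained at (0, -1).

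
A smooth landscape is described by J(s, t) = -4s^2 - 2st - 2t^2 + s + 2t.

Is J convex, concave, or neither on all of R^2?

concave

J is quadratic, so its Hessian is the constant matrix H = [[-8, -2], [-2, -4]].
det(H) = 28, tr(H) = -12.
det(H) > 0 and tr(H) < 0, so H is negative definite everywhere: concave.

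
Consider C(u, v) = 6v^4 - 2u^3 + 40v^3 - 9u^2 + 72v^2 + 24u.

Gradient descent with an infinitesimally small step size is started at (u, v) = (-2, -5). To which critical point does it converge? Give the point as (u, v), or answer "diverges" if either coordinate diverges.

(-4, -3)

C is separable, so gradient descent decouples: u follows -∂C/∂u, v follows -∂C/∂v.
∂C/∂u = -6(u - 1)(u + 4); at u=-2 this is 36, so u decreases.
∂C/∂v = 24v(v + 2)(v + 3); at v=-5 this is -720, so v increases.
u converges to its nearest critical value -4 (a local min of the u-part); v converges to -3. The iterate converges to (-4, -3).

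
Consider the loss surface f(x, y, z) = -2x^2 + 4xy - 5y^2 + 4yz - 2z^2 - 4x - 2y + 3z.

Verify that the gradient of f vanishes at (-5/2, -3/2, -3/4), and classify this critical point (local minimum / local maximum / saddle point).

∇f = (-4x + 4y - 4, 4x - 10y + 4z - 2, 4y - 4z + 3); substituting (-5/2, -3/2, -3/4) gives ∇f = (0, 0, 0), so (-5/2, -3/2, -3/4) is indeed a critical point.
The Hessian is constant: H = [[-4, 4, 0], [4, -10, 4], [0, 4, -4]].
Leading principal minors: Δ₁ = -4, Δ₂ = 24, Δ₃ = -32.
The minors alternate sign starting negative (−, +, −), so H is negative definite: a local maximum.

local maximum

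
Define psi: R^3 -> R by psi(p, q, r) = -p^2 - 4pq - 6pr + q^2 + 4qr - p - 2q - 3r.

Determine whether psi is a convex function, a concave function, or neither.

psi is quadratic, so its Hessian is the constant matrix H = [[-2, -4, -6], [-4, 2, 4], [-6, 4, 0]].
Leading principal minors: -2, -20, 152.
Neither pattern holds ⇒ H is indefinite ⇒ neither convex nor concave.

neither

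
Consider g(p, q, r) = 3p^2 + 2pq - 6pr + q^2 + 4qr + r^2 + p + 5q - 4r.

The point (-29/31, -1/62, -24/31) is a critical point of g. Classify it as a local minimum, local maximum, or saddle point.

saddle point

The Hessian is constant: H = [[6, 2, -6], [2, 2, 4], [-6, 4, 2]].
Leading principal minors: Δ₁ = 6, Δ₂ = 8, Δ₃ = -248.
The minors fit neither the all-positive nor the alternating-sign pattern, so H is indefinite: a saddle point.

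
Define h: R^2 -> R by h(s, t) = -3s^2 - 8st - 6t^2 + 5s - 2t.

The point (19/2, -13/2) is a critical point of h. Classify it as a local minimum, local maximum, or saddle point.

local maximum

The Hessian of h is constant: H = [[-6, -8], [-8, -12]].
det(H) = (-6)·(-12) − (-8)² = 8.
det(H) > 0 and tr(H) = -18 < 0, so H is negative definite and the point is a local maximum.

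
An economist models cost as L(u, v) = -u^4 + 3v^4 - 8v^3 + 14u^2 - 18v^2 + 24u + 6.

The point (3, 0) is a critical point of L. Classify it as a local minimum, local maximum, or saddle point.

The mixed partial ∂²L/∂u∂v is 0, so the Hessian at any point is diag(L_uu, L_vv) = diag(4(-3u^2 + 7), 12(3v^2 - 4v - 3)).
At (3, 0): H = diag(-80, -36).
Both eigenvalues are negative, so H is negative definite: a local maximum.

local maximum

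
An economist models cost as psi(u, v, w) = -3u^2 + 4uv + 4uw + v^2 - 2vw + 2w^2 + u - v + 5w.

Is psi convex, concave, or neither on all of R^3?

psi is quadratic, so its Hessian is the constant matrix H = [[-6, 4, 4], [4, 2, -2], [4, -2, 4]].
Leading principal minors: -6, -28, -184.
Neither pattern holds ⇒ H is indefinite ⇒ neither convex nor concave.

neither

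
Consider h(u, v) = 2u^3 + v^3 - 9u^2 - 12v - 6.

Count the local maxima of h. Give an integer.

1

h separates as a function of u plus a function of v, so ∇h=0 decouples.
∂h/∂u = 6u(u - 3) = 0 at u ∈ {0, 3}; ∂h/∂v = 3(v - 2)(v + 2) = 0 at v ∈ {-2, 2}.
The Hessian is diagonal: diag(h_uu, h_vv). Second derivatives: h_uu(0)=-18, h_uu(3)=18; h_vv(-2)=-12, h_vv(2)=12.
Local maxima occur where both diagonal entries negative: (0, -2). Count: 1.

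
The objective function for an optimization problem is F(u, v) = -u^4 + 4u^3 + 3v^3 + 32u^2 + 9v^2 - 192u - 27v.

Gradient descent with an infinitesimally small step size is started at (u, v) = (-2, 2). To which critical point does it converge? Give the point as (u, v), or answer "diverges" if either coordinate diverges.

F is separable, so gradient descent decouples: u follows -∂F/∂u, v follows -∂F/∂v.
∂F/∂u = -4(u - 4)(u - 3)(u + 4); at u=-2 this is -240, so u increases.
∂F/∂v = 9(v - 1)(v + 3); at v=2 this is 45, so v decreases.
u converges to its nearest critical value 3 (a local min of the u-part); v converges to 1. The iterate converges to (3, 1).

(3, 1)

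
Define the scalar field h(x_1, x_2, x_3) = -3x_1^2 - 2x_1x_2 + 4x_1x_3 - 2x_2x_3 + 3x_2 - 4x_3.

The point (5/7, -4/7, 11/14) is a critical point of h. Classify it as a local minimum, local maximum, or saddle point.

The Hessian is constant: H = [[-6, -2, 4], [-2, 0, -2], [4, -2, 0]].
Leading principal minors: Δ₁ = -6, Δ₂ = -4, Δ₃ = 56.
The minors fit neither the all-positive nor the alternating-sign pattern, so H is indefinite: a saddle point.

saddle point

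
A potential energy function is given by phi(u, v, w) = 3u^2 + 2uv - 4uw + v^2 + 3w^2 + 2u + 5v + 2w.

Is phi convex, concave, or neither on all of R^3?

phi is quadratic, so its Hessian is the constant matrix H = [[6, 2, -4], [2, 2, 0], [-4, 0, 6]].
Leading principal minors: 6, 8, 16.
All positive ⇒ H ≻ 0 ⇒ convex.

convex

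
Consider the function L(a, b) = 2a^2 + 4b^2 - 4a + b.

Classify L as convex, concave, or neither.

convex

L is quadratic, so its Hessian is the constant matrix H = [[4, 0], [0, 8]].
det(H) = 32, tr(H) = 12.
det(H) > 0 and tr(H) > 0, so H is positive definite everywhere: convex.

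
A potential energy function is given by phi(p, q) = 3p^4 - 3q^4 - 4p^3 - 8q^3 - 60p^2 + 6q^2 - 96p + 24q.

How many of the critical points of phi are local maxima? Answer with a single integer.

phi separates as a function of p plus a function of q, so ∇phi=0 decouples.
∂phi/∂p = 12(p - 4)(p + 1)(p + 2) = 0 at p ∈ {-2, -1, 4}; ∂phi/∂q = -12(q - 1)(q + 1)(q + 2) = 0 at q ∈ {-2, -1, 1}.
The Hessian is diagonal: diag(phi_pp, phi_qq). Second derivatives: phi_pp(-2)=72, phi_pp(-1)=-60, phi_pp(4)=360; phi_qq(-2)=-36, phi_qq(-1)=24, phi_qq(1)=-72.
Local maxima occur where both diagonal entries negative: (-1, -2), (-1, 1). Count: 2.

2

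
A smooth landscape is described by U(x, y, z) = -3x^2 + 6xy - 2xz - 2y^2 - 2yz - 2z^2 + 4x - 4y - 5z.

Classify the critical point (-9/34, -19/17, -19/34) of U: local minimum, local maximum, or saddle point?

saddle point

The Hessian is constant: H = [[-6, 6, -2], [6, -4, -2], [-2, -2, -4]].
Leading principal minors: Δ₁ = -6, Δ₂ = -12, Δ₃ = 136.
The minors fit neither the all-positive nor the alternating-sign pattern, so H is indefinite: a saddle point.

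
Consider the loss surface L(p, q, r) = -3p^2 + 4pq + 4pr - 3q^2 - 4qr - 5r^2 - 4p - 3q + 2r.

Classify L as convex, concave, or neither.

L is quadratic, so its Hessian is the constant matrix H = [[-6, 4, 4], [4, -6, -4], [4, -4, -10]].
Leading principal minors: -6, 20, -136.
Signs alternate −, +, − ⇒ H ≺ 0 ⇒ concave.

concave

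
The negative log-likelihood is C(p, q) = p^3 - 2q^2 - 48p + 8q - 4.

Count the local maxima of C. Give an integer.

C separates as a function of p plus a function of q, so ∇C=0 decouples.
∂C/∂p = 3(p - 4)(p + 4) = 0 at p ∈ {-4, 4}; ∂C/∂q = -4(q - 2) = 0 at q ∈ {2}.
The Hessian is diagonal: diag(C_pp, C_qq). Second derivatives: C_pp(-4)=-24, C_pp(4)=24; C_qq(2)=-4.
Local maxima occur where both diagonal entries negative: (-4, 2). Count: 1.

1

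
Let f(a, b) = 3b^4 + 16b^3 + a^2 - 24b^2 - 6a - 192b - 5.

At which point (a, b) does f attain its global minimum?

f(a,b) separates as P(a) + Q(b) − 5, so its minimum is min P + min Q − 5.
P'(a) = 2a - 6 vanishes at a ∈ {3}; Q'(b) = 12(b - 2)(b + 2)(b + 4) vanishes at b ∈ {-4, -2, 2}.
Local minima of P (where P''>0): P(3)=-9. Local minima of Q: Q(-4)=128, Q(2)=-304.
So the global minimum of f is P(3) + Q(2) − 5 = -9 − 304 − 5 = -318, attained at (3, 2).

(3, 2)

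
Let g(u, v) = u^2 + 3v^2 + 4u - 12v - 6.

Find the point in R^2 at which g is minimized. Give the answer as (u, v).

g(u,v) separates as P(u) + Q(v) − 6, so its minimum is min P + min Q − 6.
P'(u) = 2u + 4 vanishes at u ∈ {-2}; Q'(v) = 6v - 12 vanishes at v ∈ {2}.
Local minima of P (where P''>0): P(-2)=-4. Local minima of Q: Q(2)=-12.
So the global minimum of g is P(-2) + Q(2) − 6 = -4 − 12 − 6 = -22, attained at (-2, 2).

(-2, 2)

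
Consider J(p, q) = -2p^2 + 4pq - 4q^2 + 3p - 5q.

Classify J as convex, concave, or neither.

concave

J is quadratic, so its Hessian is the constant matrix H = [[-4, 4], [4, -8]].
det(H) = 16, tr(H) = -12.
det(H) > 0 and tr(H) < 0, so H is negative definite everywhere: concave.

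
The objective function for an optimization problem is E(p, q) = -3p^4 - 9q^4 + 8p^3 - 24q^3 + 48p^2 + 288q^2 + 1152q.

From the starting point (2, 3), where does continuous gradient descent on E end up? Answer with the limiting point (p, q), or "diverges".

(0, -2)

E is separable, so gradient descent decouples: p follows -∂E/∂p, q follows -∂E/∂q.
∂E/∂p = -12p(p - 4)(p + 2); at p=2 this is 192, so p decreases.
∂E/∂q = -36(q - 4)(q + 2)(q + 4); at q=3 this is 1260, so q decreases.
p converges to its nearest critical value 0 (a local min of the p-part); q converges to -2. The iterate converges to (0, -2).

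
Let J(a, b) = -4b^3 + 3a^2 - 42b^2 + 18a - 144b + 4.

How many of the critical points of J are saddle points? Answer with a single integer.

J separates as a function of a plus a function of b, so ∇J=0 decouples.
∂J/∂a = 6(a + 3) = 0 at a ∈ {-3}; ∂J/∂b = -12(b + 3)(b + 4) = 0 at b ∈ {-4, -3}.
The Hessian is diagonal: diag(J_aa, J_bb). Second derivatives: J_aa(-3)=6; J_bb(-4)=12, J_bb(-3)=-12.
Saddle points occur where the two diagonal entries have opposite signs: (-3, -3). Count: 1.

1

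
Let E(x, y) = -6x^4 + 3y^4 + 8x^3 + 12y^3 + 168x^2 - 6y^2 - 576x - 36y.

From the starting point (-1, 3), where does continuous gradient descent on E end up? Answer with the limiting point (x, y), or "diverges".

(2, 1)

E is separable, so gradient descent decouples: x follows -∂E/∂x, y follows -∂E/∂y.
∂E/∂x = -24(x - 3)(x - 2)(x + 4); at x=-1 this is -864, so x increases.
∂E/∂y = 12(y - 1)(y + 1)(y + 3); at y=3 this is 576, so y decreases.
x converges to its nearest critical value 2 (a local min of the x-part); y converges to 1. The iterate converges to (2, 1).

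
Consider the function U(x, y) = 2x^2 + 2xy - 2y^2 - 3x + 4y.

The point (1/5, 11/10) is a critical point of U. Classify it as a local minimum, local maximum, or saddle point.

saddle point

The Hessian of U is constant: H = [[4, 2], [2, -4]].
det(H) = 4·(-4) − 2² = -20.
Since det(H) < 0, H is indefinite and the critical point is a saddle point.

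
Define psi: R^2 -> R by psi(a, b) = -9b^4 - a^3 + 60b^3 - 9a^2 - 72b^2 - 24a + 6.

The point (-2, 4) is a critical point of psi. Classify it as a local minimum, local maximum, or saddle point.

local maximum

The mixed partial ∂²psi/∂a∂b is 0, so the Hessian at any point is diag(psi_aa, psi_bb) = diag(-6(a + 3), 36(-3b^2 + 10b - 4)).
At (-2, 4): H = diag(-6, -432).
Both eigenvalues are negative, so H is negative definite: a local maximum.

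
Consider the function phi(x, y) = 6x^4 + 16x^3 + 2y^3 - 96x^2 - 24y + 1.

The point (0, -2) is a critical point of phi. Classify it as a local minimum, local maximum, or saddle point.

local maximum

The mixed partial ∂²phi/∂x∂y is 0, so the Hessian at any point is diag(phi_xx, phi_yy) = diag(24(3x^2 + 4x - 8), 12y).
At (0, -2): H = diag(-192, -24).
Both eigenvalues are negative, so H is negative definite: a local maximum.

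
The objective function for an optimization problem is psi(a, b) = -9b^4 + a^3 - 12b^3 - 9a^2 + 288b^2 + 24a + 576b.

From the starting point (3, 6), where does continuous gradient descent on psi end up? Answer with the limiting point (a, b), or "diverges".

psi is separable, so gradient descent decouples: a follows -∂psi/∂a, b follows -∂psi/∂b.
∂psi/∂a = 3(a - 4)(a - 2); at a=3 this is -3, so a increases.
∂psi/∂b = -36(b - 4)(b + 1)(b + 4); at b=6 this is -5040, so b increases.
The b-coordinate has no critical point in that direction and runs off to infinity.

diverges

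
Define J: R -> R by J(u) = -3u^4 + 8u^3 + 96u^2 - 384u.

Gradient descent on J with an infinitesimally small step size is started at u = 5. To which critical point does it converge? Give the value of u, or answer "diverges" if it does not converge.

J'(u) = -12(u - 4)(u - 2)(u + 4), so J'(5) = -324.
Gradient descent moves in the -J' direction, i.e. u is increasing.
There is no critical point above u=5, and J' keeps the same sign, so the iterate runs off to +∞.

diverges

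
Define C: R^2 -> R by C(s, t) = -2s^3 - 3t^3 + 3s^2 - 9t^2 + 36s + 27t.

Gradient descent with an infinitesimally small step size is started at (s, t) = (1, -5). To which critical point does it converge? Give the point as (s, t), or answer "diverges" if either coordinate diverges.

(-2, -3)

C is separable, so gradient descent decouples: s follows -∂C/∂s, t follows -∂C/∂t.
∂C/∂s = -6(s - 3)(s + 2); at s=1 this is 36, so s decreases.
∂C/∂t = -9(t - 1)(t + 3); at t=-5 this is -108, so t increases.
s converges to its nearest critical value -2 (a local min of the s-part); t converges to -3. The iterate converges to (-2, -3).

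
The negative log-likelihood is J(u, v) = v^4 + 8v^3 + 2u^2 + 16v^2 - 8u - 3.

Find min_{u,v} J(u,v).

-11

J(u,v) separates as P(u) + Q(v) − 3, so its minimum is min P + min Q − 3.
P'(u) = 4u - 8 vanishes at u ∈ {2}; Q'(v) = 4v(v + 2)(v + 4) vanishes at v ∈ {-4, -2, 0}.
Local minima of P (where P''>0): P(2)=-8. Local minima of Q: Q(-4)=0, Q(0)=0.
So the global minimum of J is P(2) + Q(-4) − 3 = -8 + 0 − 3 = -11, attained at (2, -4).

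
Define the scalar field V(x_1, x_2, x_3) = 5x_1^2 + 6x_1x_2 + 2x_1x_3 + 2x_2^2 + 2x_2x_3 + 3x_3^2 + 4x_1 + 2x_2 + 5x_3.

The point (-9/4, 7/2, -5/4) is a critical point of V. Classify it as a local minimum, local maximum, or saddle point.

The Hessian is constant: H = [[10, 6, 2], [6, 4, 2], [2, 2, 6]].
Leading principal minors: Δ₁ = 10, Δ₂ = 4, Δ₃ = 16.
All leading minors are positive, so H is positive definite: a local minimum.

local minimum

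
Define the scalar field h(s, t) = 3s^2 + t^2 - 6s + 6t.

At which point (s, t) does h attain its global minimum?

h(s,t) separates as P(s) + Q(t), so its minimum is min P + min Q.
P'(s) = 6s - 6 vanishes at s ∈ {1}; Q'(t) = 2(t + 3) vanishes at t ∈ {-3}.
Local minima of P (where P''>0): P(1)=-3. Local minima of Q: Q(-3)=-9.
So the global minimum of h is P(1) + Q(-3) = -3 − 9 = -12, attained at (1, -3).

(1, -3)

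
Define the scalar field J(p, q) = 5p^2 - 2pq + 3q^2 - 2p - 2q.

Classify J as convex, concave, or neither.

convex

J is quadratic, so its Hessian is the constant matrix H = [[10, -2], [-2, 6]].
det(H) = 56, tr(H) = 16.
det(H) > 0 and tr(H) > 0, so H is positive definite everywhere: convex.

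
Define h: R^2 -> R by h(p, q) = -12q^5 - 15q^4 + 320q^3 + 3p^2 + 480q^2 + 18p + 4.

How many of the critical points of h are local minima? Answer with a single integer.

2

h separates as a function of p plus a function of q, so ∇h=0 decouples.
∂h/∂p = 6(p + 3) = 0 at p ∈ {-3}; ∂h/∂q = -60q(q - 4)(q + 1)(q + 4) = 0 at q ∈ {-4, -1, 0, 4}.
The Hessian is diagonal: diag(h_pp, h_qq). Second derivatives: h_pp(-3)=6; h_qq(-4)=5760, h_qq(-1)=-900, h_qq(0)=960, h_qq(4)=-9600.
Local minima occur where both diagonal entries positive: (-3, -4), (-3, 0). Count: 2.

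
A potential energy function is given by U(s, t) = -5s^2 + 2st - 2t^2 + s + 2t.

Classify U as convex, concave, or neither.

U is quadratic, so its Hessian is the constant matrix H = [[-10, 2], [2, -4]].
det(H) = 36, tr(H) = -14.
det(H) > 0 and tr(H) < 0, so H is negative definite everywhere: concave.

concave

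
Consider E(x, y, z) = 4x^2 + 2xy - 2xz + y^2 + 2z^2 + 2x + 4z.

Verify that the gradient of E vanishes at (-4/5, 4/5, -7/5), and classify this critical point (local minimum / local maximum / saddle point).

local minimum

∇E = (8x + 2y - 2z + 2, 2x + 2y, -2x + 4z + 4); substituting (-4/5, 4/5, -7/5) gives ∇E = (0, 0, 0), so (-4/5, 4/5, -7/5) is indeed a critical point.
The Hessian is constant: H = [[8, 2, -2], [2, 2, 0], [-2, 0, 4]].
Leading principal minors: Δ₁ = 8, Δ₂ = 12, Δ₃ = 40.
All leading minors are positive, so H is positive definite: a local minimum.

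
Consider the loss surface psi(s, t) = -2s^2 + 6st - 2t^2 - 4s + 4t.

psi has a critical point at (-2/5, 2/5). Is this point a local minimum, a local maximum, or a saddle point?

saddle point

The Hessian of psi is constant: H = [[-4, 6], [6, -4]].
det(H) = (-4)·(-4) − 6² = -20.
Since det(H) < 0, H is indefinite and the critical point is a saddle point.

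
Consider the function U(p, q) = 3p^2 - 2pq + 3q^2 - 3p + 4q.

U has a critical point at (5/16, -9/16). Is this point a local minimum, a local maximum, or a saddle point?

The Hessian of U is constant: H = [[6, -2], [-2, 6]].
det(H) = 6·6 − (-2)² = 32.
det(H) > 0 and tr(H) = 12 > 0, so H is positive definite and the point is a local minimum.

local minimum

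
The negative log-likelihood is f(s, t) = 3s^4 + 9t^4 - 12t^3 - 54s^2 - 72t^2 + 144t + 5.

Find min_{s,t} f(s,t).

f(s,t) separates as P(s) + Q(t) + 5, so its minimum is min P + min Q + 5.
P'(s) = 12s(s - 3)(s + 3) vanishes at s ∈ {-3, 0, 3}; Q'(t) = 36(t - 2)(t - 1)(t + 2) vanishes at t ∈ {-2, 1, 2}.
Local minima of P (where P''>0): P(-3)=-243, P(3)=-243. Local minima of Q: Q(-2)=-336, Q(2)=48.
So the global minimum of f is P(-3) + Q(-2) + 5 = -243 − 336 + 5 = -574, attained at (-3, -2).

-574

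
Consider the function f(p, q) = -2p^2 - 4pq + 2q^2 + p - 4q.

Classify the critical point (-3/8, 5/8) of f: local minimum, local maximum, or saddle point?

The Hessian of f is constant: H = [[-4, -4], [-4, 4]].
det(H) = (-4)·4 − (-4)² = -32.
Since det(H) < 0, H is indefinite and the critical point is a saddle point.

saddle point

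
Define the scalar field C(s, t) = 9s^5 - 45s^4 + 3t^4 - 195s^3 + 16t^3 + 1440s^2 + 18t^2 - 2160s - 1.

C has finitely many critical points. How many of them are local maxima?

2

C separates as a function of s plus a function of t, so ∇C=0 decouples.
∂C/∂s = 45(s - 4)(s - 3)(s - 1)(s + 4) = 0 at s ∈ {-4, 1, 3, 4}; ∂C/∂t = 12t(t + 1)(t + 3) = 0 at t ∈ {-3, -1, 0}.
The Hessian is diagonal: diag(C_ss, C_tt). Second derivatives: C_ss(-4)=-12600, C_ss(1)=1350, C_ss(3)=-630, C_ss(4)=1080; C_tt(-3)=72, C_tt(-1)=-24, C_tt(0)=36.
Local maxima occur where both diagonal entries negative: (-4, -1), (3, -1). Count: 2.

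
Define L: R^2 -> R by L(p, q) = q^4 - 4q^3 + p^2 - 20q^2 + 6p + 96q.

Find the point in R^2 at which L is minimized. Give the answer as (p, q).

L(p,q) separates as A(p) + B(q), so its minimum is min A + min B.
A'(p) = 2p + 6 vanishes at p ∈ {-3}; B'(q) = 4(q - 4)(q - 2)(q + 3) vanishes at q ∈ {-3, 2, 4}.
Local minima of A (where A''>0): A(-3)=-9. Local minima of B: B(-3)=-279, B(4)=64.
So the global minimum of L is A(-3) + B(-3) = -9 − 279 = -288, attained at (-3, -3).

(-3, -3)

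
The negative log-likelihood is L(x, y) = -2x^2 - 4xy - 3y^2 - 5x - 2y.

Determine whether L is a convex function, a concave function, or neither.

concave

L is quadratic, so its Hessian is the constant matrix H = [[-4, -4], [-4, -6]].
det(H) = 8, tr(H) = -10.
det(H) > 0 and tr(H) < 0, so H is negative definite everywhere: concave.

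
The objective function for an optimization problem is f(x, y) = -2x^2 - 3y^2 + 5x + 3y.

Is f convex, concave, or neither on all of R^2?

f is quadratic, so its Hessian is the constant matrix H = [[-4, 0], [0, -6]].
det(H) = 24, tr(H) = -10.
det(H) > 0 and tr(H) < 0, so H is negative definite everywhere: concave.

concave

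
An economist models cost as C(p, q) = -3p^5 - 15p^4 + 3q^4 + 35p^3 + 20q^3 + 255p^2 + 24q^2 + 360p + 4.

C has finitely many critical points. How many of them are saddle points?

C separates as a function of p plus a function of q, so ∇C=0 decouples.
∂C/∂p = -15(p - 3)(p + 1)(p + 2)(p + 4) = 0 at p ∈ {-4, -2, -1, 3}; ∂C/∂q = 12q(q + 1)(q + 4) = 0 at q ∈ {-4, -1, 0}.
The Hessian is diagonal: diag(C_pp, C_qq). Second derivatives: C_pp(-4)=630, C_pp(-2)=-150, C_pp(-1)=180, C_pp(3)=-2100; C_qq(-4)=144, C_qq(-1)=-36, C_qq(0)=48.
Saddle points occur where the two diagonal entries have opposite signs: (-4, -1), (-2, -4), (-2, 0), (-1, -1), (3, -4), (3, 0). Count: 6.

6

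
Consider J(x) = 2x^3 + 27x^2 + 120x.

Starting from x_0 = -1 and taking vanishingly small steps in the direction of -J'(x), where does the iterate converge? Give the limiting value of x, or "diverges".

-4

J'(x) = 6(x + 4)(x + 5), so J'(-1) = 72.
Gradient descent moves in the -J' direction, i.e. x is decreasing.
The nearest critical point in that direction is x = -4, where J'' = 6 > 0 (a local minimum). The iterate converges there.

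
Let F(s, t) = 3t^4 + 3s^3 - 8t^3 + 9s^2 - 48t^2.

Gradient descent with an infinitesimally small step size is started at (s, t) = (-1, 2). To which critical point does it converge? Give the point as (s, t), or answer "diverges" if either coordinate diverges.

F is separable, so gradient descent decouples: s follows -∂F/∂s, t follows -∂F/∂t.
∂F/∂s = 9s(s + 2); at s=-1 this is -9, so s increases.
∂F/∂t = 12t(t - 4)(t + 2); at t=2 this is -192, so t increases.
s converges to its nearest critical value 0 (a local min of the s-part); t converges to 4. The iterate converges to (0, 4).

(0, 4)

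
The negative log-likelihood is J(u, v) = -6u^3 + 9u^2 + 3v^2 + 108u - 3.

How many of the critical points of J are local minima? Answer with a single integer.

J separates as a function of u plus a function of v, so ∇J=0 decouples.
∂J/∂u = -18(u - 3)(u + 2) = 0 at u ∈ {-2, 3}; ∂J/∂v = 6v = 0 at v ∈ {0}.
The Hessian is diagonal: diag(J_uu, J_vv). Second derivatives: J_uu(-2)=90, J_uu(3)=-90; J_vv(0)=6.
Local minima occur where both diagonal entries positive: (-2, 0). Count: 1.

1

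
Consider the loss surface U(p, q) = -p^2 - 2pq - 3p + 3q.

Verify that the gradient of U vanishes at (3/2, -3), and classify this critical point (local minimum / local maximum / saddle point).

∇U = (-2p - 2q - 3, -2p + 3); substituting (3/2, -3) gives ∇U = (0, 0), so (3/2, -3) is indeed a critical point.
The Hessian of U is constant: H = [[-2, -2], [-2, 0]].
det(H) = (-2)·0 − (-2)² = -4.
Since det(H) < 0, H is indefinite and the critical point is a saddle point.

saddle point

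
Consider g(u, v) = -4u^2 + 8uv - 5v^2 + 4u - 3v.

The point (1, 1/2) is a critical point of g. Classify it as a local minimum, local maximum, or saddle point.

The Hessian of g is constant: H = [[-8, 8], [8, -10]].
det(H) = (-8)·(-10) − 8² = 16.
det(H) > 0 and tr(H) = -18 < 0, so H is negative definite and the point is a local maximum.

local maximum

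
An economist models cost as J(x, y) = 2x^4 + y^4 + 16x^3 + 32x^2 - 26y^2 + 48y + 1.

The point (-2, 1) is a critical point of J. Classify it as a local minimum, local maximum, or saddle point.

local maximum

The mixed partial ∂²J/∂x∂y is 0, so the Hessian at any point is diag(J_xx, J_yy) = diag(8(3x^2 + 12x + 8), 4(3y^2 - 13)).
At (-2, 1): H = diag(-32, -40).
Both eigenvalues are negative, so H is negative definite: a local maximum.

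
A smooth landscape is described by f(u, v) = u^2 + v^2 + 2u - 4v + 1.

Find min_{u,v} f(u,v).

-4

f(u,v) separates as P(u) + Q(v) + 1, so its minimum is min P + min Q + 1.
P'(u) = 2u + 2 vanishes at u ∈ {-1}; Q'(v) = 2v - 4 vanishes at v ∈ {2}.
Local minima of P (where P''>0): P(-1)=-1. Local minima of Q: Q(2)=-4.
So the global minimum of f is P(-1) + Q(2) + 1 = -1 − 4 + 1 = -4, attained at (-1, 2).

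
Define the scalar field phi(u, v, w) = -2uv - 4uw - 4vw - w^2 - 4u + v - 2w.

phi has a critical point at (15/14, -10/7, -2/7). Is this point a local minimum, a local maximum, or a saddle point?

The Hessian is constant: H = [[0, -2, -4], [-2, 0, -4], [-4, -4, -2]].
Leading principal minors: Δ₁ = 0, Δ₂ = -4, Δ₃ = -56.
The minors fit neither the all-positive nor the alternating-sign pattern, so H is indefinite: a saddle point.

saddle point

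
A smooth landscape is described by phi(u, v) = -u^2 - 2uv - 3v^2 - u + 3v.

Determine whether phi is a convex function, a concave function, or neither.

concave

phi is quadratic, so its Hessian is the constant matrix H = [[-2, -2], [-2, -6]].
det(H) = 8, tr(H) = -8.
det(H) > 0 and tr(H) < 0, so H is negative definite everywhere: concave.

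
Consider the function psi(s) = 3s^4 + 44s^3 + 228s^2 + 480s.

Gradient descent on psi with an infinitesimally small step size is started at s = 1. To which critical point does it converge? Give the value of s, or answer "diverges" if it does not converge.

psi'(s) = 12(s + 2)(s + 4)(s + 5), so psi'(1) = 1080.
Gradient descent moves in the -psi' direction, i.e. s is decreasing.
The nearest critical point in that direction is s = -2, where psi'' = 72 > 0 (a local minimum). The iterate converges there.

-2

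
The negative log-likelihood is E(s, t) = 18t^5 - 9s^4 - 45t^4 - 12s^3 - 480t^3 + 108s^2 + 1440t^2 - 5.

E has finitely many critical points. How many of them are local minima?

E separates as a function of s plus a function of t, so ∇E=0 decouples.
∂E/∂s = -36s(s - 2)(s + 3) = 0 at s ∈ {-3, 0, 2}; ∂E/∂t = 90t(t - 4)(t - 2)(t + 4) = 0 at t ∈ {-4, 0, 2, 4}.
The Hessian is diagonal: diag(E_ss, E_tt). Second derivatives: E_ss(-3)=-540, E_ss(0)=216, E_ss(2)=-360; E_tt(-4)=-17280, E_tt(0)=2880, E_tt(2)=-2160, E_tt(4)=5760.
Local minima occur where both diagonal entries positive: (0, 0), (0, 4). Count: 2.

2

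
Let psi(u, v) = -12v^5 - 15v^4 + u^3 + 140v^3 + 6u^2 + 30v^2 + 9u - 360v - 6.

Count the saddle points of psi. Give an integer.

psi separates as a function of u plus a function of v, so ∇psi=0 decouples.
∂psi/∂u = 3(u + 1)(u + 3) = 0 at u ∈ {-3, -1}; ∂psi/∂v = -60(v - 2)(v - 1)(v + 1)(v + 3) = 0 at v ∈ {-3, -1, 1, 2}.
The Hessian is diagonal: diag(psi_uu, psi_vv). Second derivatives: psi_uu(-3)=-6, psi_uu(-1)=6; psi_vv(-3)=2400, psi_vv(-1)=-720, psi_vv(1)=480, psi_vv(2)=-900.
Saddle points occur where the two diagonal entries have opposite signs: (-3, -3), (-3, 1), (-1, -1), (-1, 2). Count: 4.

4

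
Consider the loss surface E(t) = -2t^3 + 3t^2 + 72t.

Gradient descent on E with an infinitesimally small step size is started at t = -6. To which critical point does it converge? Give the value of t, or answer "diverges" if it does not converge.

-3

E'(t) = -6(t - 4)(t + 3), so E'(-6) = -180.
Gradient descent moves in the -E' direction, i.e. t is increasing.
The nearest critical point in that direction is t = -3, where E'' = 42 > 0 (a local minimum). The iterate converges there.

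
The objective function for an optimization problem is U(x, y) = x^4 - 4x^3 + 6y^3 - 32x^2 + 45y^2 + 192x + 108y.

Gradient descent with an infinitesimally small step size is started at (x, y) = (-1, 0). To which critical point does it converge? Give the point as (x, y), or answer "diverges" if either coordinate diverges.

(-4, -2)

U is separable, so gradient descent decouples: x follows -∂U/∂x, y follows -∂U/∂y.
∂U/∂x = 4(x - 4)(x - 3)(x + 4); at x=-1 this is 240, so x decreases.
∂U/∂y = 18(y + 2)(y + 3); at y=0 this is 108, so y decreases.
x converges to its nearest critical value -4 (a local min of the x-part); y converges to -2. The iterate converges to (-4, -2).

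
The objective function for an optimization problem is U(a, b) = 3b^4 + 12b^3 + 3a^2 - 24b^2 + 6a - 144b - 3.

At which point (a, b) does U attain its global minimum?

(-1, 2)

U(a,b) separates as P(a) + Q(b) − 3, so its minimum is min P + min Q − 3.
P'(a) = 6a + 6 vanishes at a ∈ {-1}; Q'(b) = 12(b - 2)(b + 2)(b + 3) vanishes at b ∈ {-3, -2, 2}.
Local minima of P (where P''>0): P(-1)=-3. Local minima of Q: Q(-3)=135, Q(2)=-240.
So the global minimum of U is P(-1) + Q(2) − 3 = -3 − 240 − 3 = -246, attained at (-1, 2).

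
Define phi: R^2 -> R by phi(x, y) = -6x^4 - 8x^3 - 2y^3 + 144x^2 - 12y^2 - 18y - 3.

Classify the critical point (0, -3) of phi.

local minimum

The mixed partial ∂²phi/∂x∂y is 0, so the Hessian at any point is diag(phi_xx, phi_yy) = diag(24(-3x^2 - 2x + 12), -12(y + 2)).
At (0, -3): H = diag(288, 12).
Both eigenvalues are positive, so H is positive definite: a local minimum.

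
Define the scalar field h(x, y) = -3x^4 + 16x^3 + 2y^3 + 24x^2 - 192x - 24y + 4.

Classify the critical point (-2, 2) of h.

saddle point

The mixed partial ∂²h/∂x∂y is 0, so the Hessian at any point is diag(h_xx, h_yy) = diag(12(-3x^2 + 8x + 4), 12y).
At (-2, 2): H = diag(-288, 24).
The eigenvalues have opposite signs, so H is indefinite: a saddle point.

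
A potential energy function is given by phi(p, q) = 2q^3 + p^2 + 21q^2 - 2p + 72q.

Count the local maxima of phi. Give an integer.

0

phi separates as a function of p plus a function of q, so ∇phi=0 decouples.
∂phi/∂p = 2(p - 1) = 0 at p ∈ {1}; ∂phi/∂q = 6(q + 3)(q + 4) = 0 at q ∈ {-4, -3}.
The Hessian is diagonal: diag(phi_pp, phi_qq). Second derivatives: phi_pp(1)=2; phi_qq(-4)=-6, phi_qq(-3)=6.
Local maxima occur where both diagonal entries negative: none. Count: 0.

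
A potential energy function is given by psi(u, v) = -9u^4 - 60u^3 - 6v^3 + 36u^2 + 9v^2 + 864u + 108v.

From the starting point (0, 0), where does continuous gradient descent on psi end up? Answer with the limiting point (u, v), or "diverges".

(-3, -2)

psi is separable, so gradient descent decouples: u follows -∂psi/∂u, v follows -∂psi/∂v.
∂psi/∂u = -36(u - 2)(u + 3)(u + 4); at u=0 this is 864, so u decreases.
∂psi/∂v = -18(v - 3)(v + 2); at v=0 this is 108, so v decreases.
u converges to its nearest critical value -3 (a local min of the u-part); v converges to -2. The iterate converges to (-3, -2).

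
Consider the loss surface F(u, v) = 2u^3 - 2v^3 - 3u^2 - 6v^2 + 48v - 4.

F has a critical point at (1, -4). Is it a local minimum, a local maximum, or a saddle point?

local minimum

The mixed partial ∂²F/∂u∂v is 0, so the Hessian at any point is diag(F_uu, F_vv) = diag(6(2u - 1), -12(v + 1)).
At (1, -4): H = diag(6, 36).
Both eigenvalues are positive, so H is positive definite: a local minimum.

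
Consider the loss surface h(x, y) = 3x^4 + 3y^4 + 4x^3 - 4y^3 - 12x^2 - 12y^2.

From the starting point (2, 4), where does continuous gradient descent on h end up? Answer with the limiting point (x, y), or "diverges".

h is separable, so gradient descent decouples: x follows -∂h/∂x, y follows -∂h/∂y.
∂h/∂x = 12x(x - 1)(x + 2); at x=2 this is 96, so x decreases.
∂h/∂y = 12y(y - 2)(y + 1); at y=4 this is 480, so y decreases.
x converges to its nearest critical value 1 (a local min of the x-part); y converges to 2. The iterate converges to (1, 2).

(1, 2)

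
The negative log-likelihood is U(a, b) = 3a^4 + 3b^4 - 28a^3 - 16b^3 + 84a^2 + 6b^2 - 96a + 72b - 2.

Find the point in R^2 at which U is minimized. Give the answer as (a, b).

U(a,b) separates as P(a) + Q(b) − 2, so its minimum is min P + min Q − 2.
P'(a) = 12(a - 4)(a - 2)(a - 1) vanishes at a ∈ {1, 2, 4}; Q'(b) = 12(b - 3)(b - 2)(b + 1) vanishes at b ∈ {-1, 2, 3}.
Local minima of P (where P''>0): P(1)=-37, P(4)=-64. Local minima of Q: Q(-1)=-47, Q(3)=81.
So the global minimum of U is P(4) + Q(-1) − 2 = -64 − 47 − 2 = -113, attained at (4, -1).

(4, -1)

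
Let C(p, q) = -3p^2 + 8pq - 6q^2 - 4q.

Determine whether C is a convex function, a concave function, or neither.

C is quadratic, so its Hessian is the constant matrix H = [[-6, 8], [8, -12]].
det(H) = 8, tr(H) = -18.
det(H) > 0 and tr(H) < 0, so H is negative definite everywhere: concave.

concave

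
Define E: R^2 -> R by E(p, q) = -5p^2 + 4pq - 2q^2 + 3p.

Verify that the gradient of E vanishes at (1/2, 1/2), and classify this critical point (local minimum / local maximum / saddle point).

local maximum

∇E = (-10p + 4q + 3, 4p - 4q); substituting (1/2, 1/2) gives ∇E = (0, 0), so (1/2, 1/2) is indeed a critical point.
The Hessian of E is constant: H = [[-10, 4], [4, -4]].
det(H) = (-10)·(-4) − 4² = 24.
det(H) > 0 and tr(H) = -14 < 0, so H is negative definite and the point is a local maximum.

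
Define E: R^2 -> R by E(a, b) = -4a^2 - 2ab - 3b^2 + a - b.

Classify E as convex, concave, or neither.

E is quadratic, so its Hessian is the constant matrix H = [[-8, -2], [-2, -6]].
det(H) = 44, tr(H) = -14.
det(H) > 0 and tr(H) < 0, so H is negative definite everywhere: concave.

concave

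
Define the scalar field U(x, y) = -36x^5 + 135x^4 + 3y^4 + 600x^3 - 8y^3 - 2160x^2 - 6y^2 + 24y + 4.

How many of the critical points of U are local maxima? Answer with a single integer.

2

U separates as a function of x plus a function of y, so ∇U=0 decouples.
∂U/∂x = -180x(x - 4)(x - 2)(x + 3) = 0 at x ∈ {-3, 0, 2, 4}; ∂U/∂y = 12(y - 2)(y - 1)(y + 1) = 0 at y ∈ {-1, 1, 2}.
The Hessian is diagonal: diag(U_xx, U_yy). Second derivatives: U_xx(-3)=18900, U_xx(0)=-4320, U_xx(2)=3600, U_xx(4)=-10080; U_yy(-1)=72, U_yy(1)=-24, U_yy(2)=36.
Local maxima occur where both diagonal entries negative: (0, 1), (4, 1). Count: 2.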